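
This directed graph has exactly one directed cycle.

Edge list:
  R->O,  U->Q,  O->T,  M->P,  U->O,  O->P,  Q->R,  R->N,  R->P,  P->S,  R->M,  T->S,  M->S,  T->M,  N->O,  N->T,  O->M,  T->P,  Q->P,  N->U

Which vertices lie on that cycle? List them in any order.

N, Q, R, U

DFS with gray/black marking from N:
N gray
  O gray
    M gray
      P gray
        S gray
        S black
      P black
      M→S: S black — skip
    M black
    T gray
      T→M: M black — skip
      T→P: P black — skip
      T→S: S black — skip
    T black
    O→P: P black — skip
  O black
  N→T: T black — skip
  U gray
    U→O: O black — skip
    Q gray
      Q→P: P black — skip
      R gray
        R→O: O black — skip
        R→P: P black — skip
        R→N: N is gray → back edge
Back edge closes the cycle N → U → Q → R → N; its vertices are {N, Q, R, U}.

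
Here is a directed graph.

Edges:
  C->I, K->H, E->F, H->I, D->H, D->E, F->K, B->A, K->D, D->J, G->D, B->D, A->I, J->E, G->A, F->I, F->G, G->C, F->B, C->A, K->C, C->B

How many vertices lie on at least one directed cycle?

8

A vertex is on a directed cycle iff it belongs to a strongly connected component of size ≥ 2 (or has a self-loop).
The vertices on cycles are {B, C, D, E, F, G, J, K} — 8 in total.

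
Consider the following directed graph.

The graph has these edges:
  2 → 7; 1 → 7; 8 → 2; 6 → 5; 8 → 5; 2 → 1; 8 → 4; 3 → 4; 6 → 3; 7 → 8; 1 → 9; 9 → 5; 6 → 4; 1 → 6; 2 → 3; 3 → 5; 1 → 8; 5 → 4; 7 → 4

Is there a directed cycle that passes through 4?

4 lies on a cycle iff there is a path from 4 back to itself.
Exploring from 4, it never reaches itself; equivalently, its strongly connected component is a singleton.

No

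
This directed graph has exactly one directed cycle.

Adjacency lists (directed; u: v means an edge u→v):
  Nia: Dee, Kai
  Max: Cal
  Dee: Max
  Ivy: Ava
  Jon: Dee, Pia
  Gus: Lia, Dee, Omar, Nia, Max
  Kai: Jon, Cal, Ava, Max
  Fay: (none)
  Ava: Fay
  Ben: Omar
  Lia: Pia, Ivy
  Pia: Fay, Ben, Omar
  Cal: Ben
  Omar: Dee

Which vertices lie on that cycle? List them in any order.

DFS with gray/black marking from Dee:
Dee gray
  Max gray
    Cal gray
      Ben gray
        Omar gray
          Omar→Dee: Dee is gray → back edge
Back edge closes the cycle Dee → Max → Cal → Ben → Omar → Dee; its vertices are {Ben, Cal, Dee, Max, Omar}.

Ben, Cal, Dee, Max, Omar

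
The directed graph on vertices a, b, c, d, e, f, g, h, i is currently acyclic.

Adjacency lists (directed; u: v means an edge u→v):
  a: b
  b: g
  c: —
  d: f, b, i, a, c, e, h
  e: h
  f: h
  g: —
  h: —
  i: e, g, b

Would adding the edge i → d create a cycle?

Adding i→d creates a cycle iff d can already reach i.
Path from d: d → i.
So d → … → i → d is a cycle.

Yes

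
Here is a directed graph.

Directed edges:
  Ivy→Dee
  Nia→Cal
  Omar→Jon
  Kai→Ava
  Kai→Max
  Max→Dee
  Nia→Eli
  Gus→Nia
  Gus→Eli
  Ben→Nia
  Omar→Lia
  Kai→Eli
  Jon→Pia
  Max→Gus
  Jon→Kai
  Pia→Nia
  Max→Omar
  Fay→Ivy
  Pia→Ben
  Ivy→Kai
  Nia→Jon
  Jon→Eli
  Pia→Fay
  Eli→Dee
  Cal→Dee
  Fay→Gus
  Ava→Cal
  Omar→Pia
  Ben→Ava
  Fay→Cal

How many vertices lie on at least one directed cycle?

A vertex is on a directed cycle iff it belongs to a strongly connected component of size ≥ 2 (or has a self-loop).
The vertices on cycles are {Ben, Fay, Gus, Ivy, Jon, Kai, Max, Nia, Pia, Omar} — 10 in total.

10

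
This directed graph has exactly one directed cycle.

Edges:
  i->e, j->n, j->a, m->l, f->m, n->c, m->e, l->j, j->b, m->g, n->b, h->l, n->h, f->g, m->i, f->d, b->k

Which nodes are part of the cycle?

DFS with gray/black marking from l:
l gray
  j gray
    a gray
    a black
    n gray
      c gray
      c black
      h gray
        h→l: l is gray → back edge
Back edge closes the cycle l → j → n → h → l; its vertices are {h, j, l, n}.

h, j, l, n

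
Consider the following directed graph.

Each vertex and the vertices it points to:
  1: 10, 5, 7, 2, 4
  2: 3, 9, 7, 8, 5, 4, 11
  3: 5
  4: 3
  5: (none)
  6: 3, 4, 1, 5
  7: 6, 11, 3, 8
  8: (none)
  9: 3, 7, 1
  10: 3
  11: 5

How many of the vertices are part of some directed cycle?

A vertex is on a directed cycle iff it belongs to a strongly connected component of size ≥ 2 (or has a self-loop).
The vertices on cycles are {1, 2, 6, 7, 9} — 5 in total.

5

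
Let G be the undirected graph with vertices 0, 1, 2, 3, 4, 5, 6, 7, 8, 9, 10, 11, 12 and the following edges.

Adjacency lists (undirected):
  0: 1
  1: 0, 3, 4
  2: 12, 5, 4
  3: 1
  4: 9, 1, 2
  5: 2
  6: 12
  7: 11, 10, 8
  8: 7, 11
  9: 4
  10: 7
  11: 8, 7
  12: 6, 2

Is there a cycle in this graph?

DFS, tracking each vertex's parent; an edge to a visited non-parent vertex closes a cycle.
Start from 6:
visit 6 (parent –)
  visit 12 (parent 6)
    12–6: parent, skip
    visit 2 (parent 12)
      2–12: parent, skip
      visit 5 (parent 2)
        5–2: parent, skip
      visit 4 (parent 2)
        visit 9 (parent 4)
          9–4: parent, skip
        visit 1 (parent 4)
          visit 0 (parent 1)
            0–1: parent, skip
          visit 3 (parent 1)
            3–1: parent, skip
          1–4: parent, skip
        4–2: parent, skip
visit 7 (parent –)
  visit 11 (parent 7)
    visit 8 (parent 11)
      8–7: 7 visited and ≠ parent → cycle
Cycle: 7 – 11 – 8 – 7.

Yes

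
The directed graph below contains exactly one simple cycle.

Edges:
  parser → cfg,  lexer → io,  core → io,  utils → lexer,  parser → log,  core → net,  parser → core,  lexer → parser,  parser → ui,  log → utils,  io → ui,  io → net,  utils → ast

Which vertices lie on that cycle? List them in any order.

log, lexer, utils, parser

DFS with gray/black marking from lexer:
lexer gray
  io gray
    net gray
    net black
    ui gray
    ui black
  io black
  parser gray
    parser→ui: ui black — skip
    cfg gray
    cfg black
    core gray
      core→io: io black — skip
      core→net: net black — skip
    core black
    log gray
      utils gray
        ast gray
        ast black
        utils→lexer: lexer is gray → back edge
Back edge closes the cycle lexer → parser → log → utils → lexer; its vertices are {log, lexer, utils, parser}.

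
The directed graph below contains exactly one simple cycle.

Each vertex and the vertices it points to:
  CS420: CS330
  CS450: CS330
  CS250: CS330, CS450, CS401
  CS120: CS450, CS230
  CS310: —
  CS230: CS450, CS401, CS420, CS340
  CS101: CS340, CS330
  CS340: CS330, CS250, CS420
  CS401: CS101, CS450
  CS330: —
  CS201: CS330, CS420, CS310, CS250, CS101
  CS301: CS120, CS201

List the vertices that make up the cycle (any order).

CS101, CS250, CS340, CS401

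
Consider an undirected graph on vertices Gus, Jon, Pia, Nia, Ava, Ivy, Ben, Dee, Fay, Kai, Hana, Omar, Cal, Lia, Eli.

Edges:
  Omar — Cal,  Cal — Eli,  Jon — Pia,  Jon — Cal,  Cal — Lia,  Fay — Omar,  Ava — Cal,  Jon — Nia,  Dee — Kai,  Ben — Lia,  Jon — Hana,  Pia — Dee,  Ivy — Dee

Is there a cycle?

DFS, tracking each vertex's parent; an edge to a visited non-parent vertex closes a cycle.
Start from Gus:
visit Gus (parent –)
visit Jon (parent –)
  visit Nia (parent Jon)
    Nia–Jon: parent, skip
  visit Cal (parent Jon)
    visit Eli (parent Cal)
      Eli–Cal: parent, skip
    Cal–Jon: parent, skip
    visit Omar (parent Cal)
      Omar–Cal: parent, skip
      visit Fay (parent Omar)
        Fay–Omar: parent, skip
    visit Ava (parent Cal)
      Ava–Cal: parent, skip
    visit Lia (parent Cal)
      Lia–Cal: parent, skip
      visit Ben (parent Lia)
        Ben–Lia: parent, skip
  visit Pia (parent Jon)
    Pia–Jon: parent, skip
    visit Dee (parent Pia)
      visit Ivy (parent Dee)
        Ivy–Dee: parent, skip
      visit Kai (parent Dee)
        Kai–Dee: parent, skip
      Dee–Pia: parent, skip
  visit Hana (parent Jon)
    Hana–Jon: parent, skip
No non-parent visited neighbor found — the graph is a forest.

No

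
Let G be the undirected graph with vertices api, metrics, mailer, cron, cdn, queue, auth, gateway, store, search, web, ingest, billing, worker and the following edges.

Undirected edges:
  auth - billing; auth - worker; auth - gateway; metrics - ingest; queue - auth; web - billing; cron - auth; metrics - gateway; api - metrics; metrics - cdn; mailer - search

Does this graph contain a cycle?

No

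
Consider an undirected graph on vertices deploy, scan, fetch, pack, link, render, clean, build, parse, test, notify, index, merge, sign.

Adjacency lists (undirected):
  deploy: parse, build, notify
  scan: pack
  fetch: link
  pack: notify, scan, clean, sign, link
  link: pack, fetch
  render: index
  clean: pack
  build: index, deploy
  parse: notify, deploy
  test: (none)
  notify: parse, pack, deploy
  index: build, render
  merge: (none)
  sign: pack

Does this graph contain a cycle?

DFS, tracking each vertex's parent; an edge to a visited non-parent vertex closes a cycle.
Start from scan:
visit scan (parent –)
  visit pack (parent scan)
    visit notify (parent pack)
      visit parse (parent notify)
        parse–notify: parent, skip
        visit deploy (parent parse)
          deploy–parse: parent, skip
          visit build (parent deploy)
            visit index (parent build)
              index–build: parent, skip
              visit render (parent index)
                render–index: parent, skip
            build–deploy: parent, skip
          deploy–notify: notify visited and ≠ parent → cycle
Cycle: notify – parse – deploy – notify.

Yes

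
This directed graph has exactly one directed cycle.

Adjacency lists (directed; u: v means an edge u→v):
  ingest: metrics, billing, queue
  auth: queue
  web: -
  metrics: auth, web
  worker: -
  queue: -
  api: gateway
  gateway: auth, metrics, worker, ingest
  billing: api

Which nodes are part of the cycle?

api, ingest, billing, gateway

DFS with gray/black marking from gateway:
gateway gray
  auth gray
    queue gray
    queue black
  auth black
  metrics gray
    metrics→auth: auth black — skip
    web gray
    web black
  metrics black
  worker gray
  worker black
  ingest gray
    ingest→metrics: metrics black — skip
    billing gray
      api gray
        api→gateway: gateway is gray → back edge
Back edge closes the cycle gateway → ingest → billing → api → gateway; its vertices are {api, ingest, billing, gateway}.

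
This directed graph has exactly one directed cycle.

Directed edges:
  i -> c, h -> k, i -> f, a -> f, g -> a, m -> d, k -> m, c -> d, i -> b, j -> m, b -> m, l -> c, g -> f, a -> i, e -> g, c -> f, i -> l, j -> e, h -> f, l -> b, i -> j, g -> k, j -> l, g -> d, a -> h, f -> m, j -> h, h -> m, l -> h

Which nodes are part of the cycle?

a, e, g, i, j

DFS with gray/black marking from a:
a gray
  i gray
    b gray
      m gray
        d gray
        d black
      m black
    b black
    f gray
      f→m: m black — skip
    f black
    l gray
      l→b: b black — skip
      h gray
        k gray
          k→m: m black — skip
        k black
        h→f: f black — skip
        h→m: m black — skip
      h black
      c gray
        c→f: f black — skip
        c→d: d black — skip
      c black
    l black
    j gray
      j→h: h black — skip
      j→l: l black — skip
      j→m: m black — skip
      e gray
        g gray
          g→k: k black — skip
          g→f: f black — skip
          g→d: d black — skip
          g→a: a is gray → back edge
Back edge closes the cycle a → i → j → e → g → a; its vertices are {a, e, g, i, j}.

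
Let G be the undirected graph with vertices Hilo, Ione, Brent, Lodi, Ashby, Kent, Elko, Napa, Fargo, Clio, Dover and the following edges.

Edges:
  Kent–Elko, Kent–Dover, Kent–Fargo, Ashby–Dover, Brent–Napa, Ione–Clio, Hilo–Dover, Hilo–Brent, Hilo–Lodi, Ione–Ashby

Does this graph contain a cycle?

No

DFS, tracking each vertex's parent; an edge to a visited non-parent vertex closes a cycle.
Start from Clio:
visit Clio (parent –)
  visit Ione (parent Clio)
    Ione–Clio: parent, skip
    visit Ashby (parent Ione)
      Ashby–Ione: parent, skip
      visit Dover (parent Ashby)
        visit Kent (parent Dover)
          visit Fargo (parent Kent)
            Fargo–Kent: parent, skip
          visit Elko (parent Kent)
            Elko–Kent: parent, skip
          Kent–Dover: parent, skip
        visit Hilo (parent Dover)
          Hilo–Dover: parent, skip
          visit Brent (parent Hilo)
            visit Napa (parent Brent)
              Napa–Brent: parent, skip
            Brent–Hilo: parent, skip
          visit Lodi (parent Hilo)
            Lodi–Hilo: parent, skip
        Dover–Ashby: parent, skip
No non-parent visited neighbor found — the graph is a forest.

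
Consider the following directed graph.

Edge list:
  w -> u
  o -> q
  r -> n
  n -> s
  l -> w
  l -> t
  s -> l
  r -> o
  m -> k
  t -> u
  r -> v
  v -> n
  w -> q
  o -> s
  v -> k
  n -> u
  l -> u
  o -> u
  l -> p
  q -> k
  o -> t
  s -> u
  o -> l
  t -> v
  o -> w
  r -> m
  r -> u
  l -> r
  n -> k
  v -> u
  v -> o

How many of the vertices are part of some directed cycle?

7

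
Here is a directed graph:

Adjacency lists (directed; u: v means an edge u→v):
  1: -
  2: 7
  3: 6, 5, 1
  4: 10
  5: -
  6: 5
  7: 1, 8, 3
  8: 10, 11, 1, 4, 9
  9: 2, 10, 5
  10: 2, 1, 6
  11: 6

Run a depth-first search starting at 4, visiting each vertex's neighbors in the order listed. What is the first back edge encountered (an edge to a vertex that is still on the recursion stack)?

8->10

DFS from 4 (visiting each vertex's neighbors in the order listed); mark gray on enter, black on exit:
4 gray
  10 gray
    2 gray
      7 gray
        1 gray
        1 black
        8 gray
          8→10: 10 is gray → back edge
First back edge: 8 → 10.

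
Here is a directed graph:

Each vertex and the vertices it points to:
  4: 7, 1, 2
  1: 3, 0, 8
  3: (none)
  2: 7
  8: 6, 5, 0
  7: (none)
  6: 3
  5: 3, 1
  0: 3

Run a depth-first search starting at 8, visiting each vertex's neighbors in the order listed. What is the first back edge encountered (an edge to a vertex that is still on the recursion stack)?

DFS from 8 (visiting each vertex's neighbors in the order listed); mark gray on enter, black on exit:
8 gray
  6 gray
    3 gray
    3 black
  6 black
  5 gray
    5→3: 3 black — skip
    1 gray
      1→3: 3 black — skip
      0 gray
        0→3: 3 black — skip
      0 black
      1→8: 8 is gray → back edge
First back edge: 1 → 8.

1→8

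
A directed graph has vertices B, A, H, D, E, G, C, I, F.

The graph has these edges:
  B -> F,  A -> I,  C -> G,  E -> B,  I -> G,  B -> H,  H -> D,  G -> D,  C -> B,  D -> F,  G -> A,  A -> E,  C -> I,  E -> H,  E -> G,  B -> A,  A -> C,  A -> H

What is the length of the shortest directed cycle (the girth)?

3

For each vertex v, BFS finds the shortest path from v back to v.
The shortest such closed walk is E → B → A → E, length 3.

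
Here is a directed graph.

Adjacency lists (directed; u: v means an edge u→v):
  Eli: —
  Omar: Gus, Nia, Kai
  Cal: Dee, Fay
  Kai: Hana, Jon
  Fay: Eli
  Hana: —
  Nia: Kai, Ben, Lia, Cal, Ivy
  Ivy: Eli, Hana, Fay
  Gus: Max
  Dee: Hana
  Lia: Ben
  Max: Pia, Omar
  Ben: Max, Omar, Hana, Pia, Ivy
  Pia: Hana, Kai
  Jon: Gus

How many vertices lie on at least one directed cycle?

A vertex is on a directed cycle iff it belongs to a strongly connected component of size ≥ 2 (or has a self-loop).
The vertices on cycles are {Ben, Gus, Jon, Kai, Lia, Max, Nia, Pia, Omar} — 9 in total.

9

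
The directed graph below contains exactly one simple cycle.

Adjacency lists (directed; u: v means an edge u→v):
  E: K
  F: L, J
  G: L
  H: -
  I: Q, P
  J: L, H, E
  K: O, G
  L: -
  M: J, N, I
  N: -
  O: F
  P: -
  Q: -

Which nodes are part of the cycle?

DFS with gray/black marking from J:
J gray
  L gray
  L black
  H gray
  H black
  E gray
    K gray
      O gray
        F gray
          F→L: L black — skip
          F→J: J is gray → back edge
Back edge closes the cycle J → E → K → O → F → J; its vertices are {E, F, J, K, O}.

E, F, J, K, O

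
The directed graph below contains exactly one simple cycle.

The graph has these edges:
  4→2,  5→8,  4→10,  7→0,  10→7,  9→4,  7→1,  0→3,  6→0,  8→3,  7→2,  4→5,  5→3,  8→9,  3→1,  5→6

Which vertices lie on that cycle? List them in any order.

DFS with gray/black marking from 4:
4 gray
  5 gray
    3 gray
      1 gray
      1 black
    3 black
    8 gray
      8→3: 3 black — skip
      9 gray
        9→4: 4 is gray → back edge
Back edge closes the cycle 4 → 5 → 8 → 9 → 4; its vertices are {4, 5, 8, 9}.

4, 5, 8, 9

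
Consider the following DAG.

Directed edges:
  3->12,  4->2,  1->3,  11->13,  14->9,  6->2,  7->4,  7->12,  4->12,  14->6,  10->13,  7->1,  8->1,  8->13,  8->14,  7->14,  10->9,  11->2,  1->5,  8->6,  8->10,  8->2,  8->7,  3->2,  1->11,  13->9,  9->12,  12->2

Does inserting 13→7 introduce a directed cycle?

Adding 13→7 creates a cycle iff 7 can already reach 13.
Path from 7: 7 → 1 → 11 → 13.
So 7 → … → 13 → 7 is a cycle.

Yes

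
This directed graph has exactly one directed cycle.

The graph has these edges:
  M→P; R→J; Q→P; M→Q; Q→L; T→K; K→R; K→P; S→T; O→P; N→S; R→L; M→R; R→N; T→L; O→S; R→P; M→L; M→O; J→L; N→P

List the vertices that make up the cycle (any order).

K, N, R, S, T

DFS with gray/black marking from R:
R gray
  P gray
  P black
  J gray
    L gray
    L black
  J black
  N gray
    N→P: P black — skip
    S gray
      T gray
        T→L: L black — skip
        K gray
          K→R: R is gray → back edge
Back edge closes the cycle R → N → S → T → K → R; its vertices are {K, N, R, S, T}.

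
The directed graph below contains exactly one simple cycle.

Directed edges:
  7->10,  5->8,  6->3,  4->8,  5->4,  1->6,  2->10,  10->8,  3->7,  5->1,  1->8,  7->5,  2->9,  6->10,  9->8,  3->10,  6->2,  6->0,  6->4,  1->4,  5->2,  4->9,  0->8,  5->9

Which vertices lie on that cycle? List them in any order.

1, 3, 5, 6, 7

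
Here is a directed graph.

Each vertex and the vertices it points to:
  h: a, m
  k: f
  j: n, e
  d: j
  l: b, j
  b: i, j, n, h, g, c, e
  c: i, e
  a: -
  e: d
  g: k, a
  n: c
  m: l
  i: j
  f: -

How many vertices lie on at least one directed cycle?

10

A vertex is on a directed cycle iff it belongs to a strongly connected component of size ≥ 2 (or has a self-loop).
The vertices on cycles are {b, c, d, e, h, i, j, l, m, n} — 10 in total.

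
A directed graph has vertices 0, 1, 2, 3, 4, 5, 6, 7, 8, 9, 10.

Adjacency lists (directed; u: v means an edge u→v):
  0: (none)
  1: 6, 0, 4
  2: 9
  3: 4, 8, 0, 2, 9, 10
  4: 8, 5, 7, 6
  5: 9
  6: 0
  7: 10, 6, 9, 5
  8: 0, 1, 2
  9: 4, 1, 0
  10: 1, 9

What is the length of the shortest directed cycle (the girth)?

For each vertex v, BFS finds the shortest path from v back to v.
The shortest such closed walk is 4 → 5 → 9 → 4, length 3.

3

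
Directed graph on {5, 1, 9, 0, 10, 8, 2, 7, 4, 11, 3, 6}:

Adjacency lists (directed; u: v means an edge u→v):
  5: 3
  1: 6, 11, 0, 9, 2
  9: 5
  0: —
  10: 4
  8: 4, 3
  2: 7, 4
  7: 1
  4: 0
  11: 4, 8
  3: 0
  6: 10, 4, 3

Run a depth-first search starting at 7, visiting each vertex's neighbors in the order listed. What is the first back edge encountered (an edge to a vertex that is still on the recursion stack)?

DFS from 7 (visiting each vertex's neighbors in the order listed); mark gray on enter, black on exit:
7 gray
  1 gray
    6 gray
      10 gray
        4 gray
          0 gray
          0 black
        4 black
      10 black
      6→4: 4 black — skip
      3 gray
        3→0: 0 black — skip
      3 black
    6 black
    11 gray
      11→4: 4 black — skip
      8 gray
        8→4: 4 black — skip
        8→3: 3 black — skip
      8 black
    11 black
    1→0: 0 black — skip
    9 gray
      5 gray
        5→3: 3 black — skip
      5 black
    9 black
    2 gray
      2→7: 7 is gray → back edge
First back edge: 2 → 7.

2→7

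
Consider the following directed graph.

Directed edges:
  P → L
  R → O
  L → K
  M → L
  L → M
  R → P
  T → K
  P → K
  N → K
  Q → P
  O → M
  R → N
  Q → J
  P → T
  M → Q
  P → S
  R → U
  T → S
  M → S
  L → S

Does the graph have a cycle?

DFS with white/gray/black marking, starting from T:
T gray
  K gray
  K black
  S gray
  S black
T black
R gray
  N gray
    N→K: K black — skip
  N black
  U gray
  U black
  P gray
    L gray
      M gray
        M→L: L is gray → back edge
Back edge found, so a cycle exists: L → M → L.

Yes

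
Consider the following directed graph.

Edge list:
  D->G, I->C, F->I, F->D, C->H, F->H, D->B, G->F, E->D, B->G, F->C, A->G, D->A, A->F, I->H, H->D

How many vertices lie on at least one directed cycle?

8

A vertex is on a directed cycle iff it belongs to a strongly connected component of size ≥ 2 (or has a self-loop).
The vertices on cycles are {A, B, C, D, F, G, H, I} — 8 in total.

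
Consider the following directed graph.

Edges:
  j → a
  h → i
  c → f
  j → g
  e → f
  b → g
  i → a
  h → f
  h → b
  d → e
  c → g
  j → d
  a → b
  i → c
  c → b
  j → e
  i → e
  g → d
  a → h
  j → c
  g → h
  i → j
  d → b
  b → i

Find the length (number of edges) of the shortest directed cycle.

For each vertex v, BFS finds the shortest path from v back to v.
The shortest such closed walk is i → a → h → i, length 3.

3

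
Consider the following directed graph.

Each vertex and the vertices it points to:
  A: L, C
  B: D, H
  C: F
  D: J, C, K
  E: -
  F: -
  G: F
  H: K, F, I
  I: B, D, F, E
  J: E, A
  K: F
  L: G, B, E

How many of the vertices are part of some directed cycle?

7

A vertex is on a directed cycle iff it belongs to a strongly connected component of size ≥ 2 (or has a self-loop).
The vertices on cycles are {A, B, D, H, I, J, L} — 7 in total.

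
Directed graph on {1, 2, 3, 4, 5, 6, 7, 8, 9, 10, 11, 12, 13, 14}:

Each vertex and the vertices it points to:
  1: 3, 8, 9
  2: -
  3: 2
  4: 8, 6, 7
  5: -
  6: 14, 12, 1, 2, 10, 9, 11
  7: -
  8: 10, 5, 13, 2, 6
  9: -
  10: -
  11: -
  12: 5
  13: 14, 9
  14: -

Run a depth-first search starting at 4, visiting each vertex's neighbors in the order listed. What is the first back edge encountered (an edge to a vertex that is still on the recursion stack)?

DFS from 4 (visiting each vertex's neighbors in the order listed); mark gray on enter, black on exit:
4 gray
  8 gray
    10 gray
    10 black
    5 gray
    5 black
    13 gray
      14 gray
      14 black
      9 gray
      9 black
    13 black
    2 gray
    2 black
    6 gray
      6→14: 14 black — skip
      12 gray
        12→5: 5 black — skip
      12 black
      1 gray
        3 gray
          3→2: 2 black — skip
        3 black
        1→8: 8 is gray → back edge
First back edge: 1 → 8.

1→8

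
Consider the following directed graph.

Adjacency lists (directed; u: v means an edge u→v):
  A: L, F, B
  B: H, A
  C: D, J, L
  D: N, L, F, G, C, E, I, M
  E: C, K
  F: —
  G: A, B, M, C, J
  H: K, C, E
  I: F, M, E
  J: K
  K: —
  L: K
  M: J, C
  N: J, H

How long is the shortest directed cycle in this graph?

2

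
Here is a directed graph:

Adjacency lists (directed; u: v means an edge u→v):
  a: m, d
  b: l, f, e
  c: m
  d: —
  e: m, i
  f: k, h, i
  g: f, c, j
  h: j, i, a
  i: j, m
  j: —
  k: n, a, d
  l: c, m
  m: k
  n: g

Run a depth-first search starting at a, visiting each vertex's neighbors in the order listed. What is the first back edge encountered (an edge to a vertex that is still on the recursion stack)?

DFS from a (visiting each vertex's neighbors in the order listed); mark gray on enter, black on exit:
a gray
  m gray
    k gray
      n gray
        g gray
          f gray
            f→k: k is gray → back edge
First back edge: f → k.

f->k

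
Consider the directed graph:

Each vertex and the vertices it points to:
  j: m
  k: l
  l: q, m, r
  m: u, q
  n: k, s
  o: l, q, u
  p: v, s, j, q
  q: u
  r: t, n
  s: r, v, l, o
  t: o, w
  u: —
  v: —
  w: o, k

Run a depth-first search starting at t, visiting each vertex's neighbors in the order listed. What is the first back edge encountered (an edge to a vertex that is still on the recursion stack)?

r→t

DFS from t (visiting each vertex's neighbors in the order listed); mark gray on enter, black on exit:
t gray
  o gray
    l gray
      q gray
        u gray
        u black
      q black
      m gray
        m→u: u black — skip
        m→q: q black — skip
      m black
      r gray
        r→t: t is gray → back edge
First back edge: r → t.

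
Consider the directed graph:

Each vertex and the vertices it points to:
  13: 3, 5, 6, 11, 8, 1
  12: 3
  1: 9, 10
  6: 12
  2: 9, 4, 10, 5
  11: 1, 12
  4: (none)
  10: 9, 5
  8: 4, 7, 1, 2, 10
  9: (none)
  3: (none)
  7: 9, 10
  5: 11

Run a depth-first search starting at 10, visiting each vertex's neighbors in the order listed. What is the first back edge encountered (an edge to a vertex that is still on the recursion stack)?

DFS from 10 (visiting each vertex's neighbors in the order listed); mark gray on enter, black on exit:
10 gray
  9 gray
  9 black
  5 gray
    11 gray
      1 gray
        1→9: 9 black — skip
        1→10: 10 is gray → back edge
First back edge: 1 → 10.

1->10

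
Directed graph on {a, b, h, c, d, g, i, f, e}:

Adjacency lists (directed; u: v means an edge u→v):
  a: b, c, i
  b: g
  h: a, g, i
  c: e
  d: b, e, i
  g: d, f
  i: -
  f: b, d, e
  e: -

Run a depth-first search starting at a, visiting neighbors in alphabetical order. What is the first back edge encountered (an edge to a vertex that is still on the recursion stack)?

d->b

DFS from a (visiting neighbors in alphabetical order); mark gray on enter, black on exit:
a gray
  b gray
    g gray
      d gray
        d→b: b is gray → back edge
First back edge: d → b.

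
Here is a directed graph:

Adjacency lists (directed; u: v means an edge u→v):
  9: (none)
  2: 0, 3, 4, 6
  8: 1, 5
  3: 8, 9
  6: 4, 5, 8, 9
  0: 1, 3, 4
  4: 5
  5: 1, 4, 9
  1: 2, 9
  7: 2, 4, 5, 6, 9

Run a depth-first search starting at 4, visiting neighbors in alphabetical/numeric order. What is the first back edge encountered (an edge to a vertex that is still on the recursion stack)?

0->1

DFS from 4 (visiting neighbors in alphabetical/numeric order); mark gray on enter, black on exit:
4 gray
  5 gray
    1 gray
      2 gray
        0 gray
          0→1: 1 is gray → back edge
First back edge: 0 → 1.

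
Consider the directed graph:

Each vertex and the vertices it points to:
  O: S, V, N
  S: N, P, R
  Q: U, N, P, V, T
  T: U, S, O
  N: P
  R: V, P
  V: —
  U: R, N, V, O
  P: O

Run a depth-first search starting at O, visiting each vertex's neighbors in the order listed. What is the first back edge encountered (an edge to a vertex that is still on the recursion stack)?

P->O

DFS from O (visiting each vertex's neighbors in the order listed); mark gray on enter, black on exit:
O gray
  S gray
    N gray
      P gray
        P→O: O is gray → back edge
First back edge: P → O.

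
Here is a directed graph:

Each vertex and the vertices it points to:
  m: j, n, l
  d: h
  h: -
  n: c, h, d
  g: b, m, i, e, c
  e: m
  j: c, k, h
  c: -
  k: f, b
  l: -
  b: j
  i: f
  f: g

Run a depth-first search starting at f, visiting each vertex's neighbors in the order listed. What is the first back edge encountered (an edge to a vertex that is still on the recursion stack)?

DFS from f (visiting each vertex's neighbors in the order listed); mark gray on enter, black on exit:
f gray
  g gray
    b gray
      j gray
        c gray
        c black
        k gray
          k→f: f is gray → back edge
First back edge: k → f.

k->f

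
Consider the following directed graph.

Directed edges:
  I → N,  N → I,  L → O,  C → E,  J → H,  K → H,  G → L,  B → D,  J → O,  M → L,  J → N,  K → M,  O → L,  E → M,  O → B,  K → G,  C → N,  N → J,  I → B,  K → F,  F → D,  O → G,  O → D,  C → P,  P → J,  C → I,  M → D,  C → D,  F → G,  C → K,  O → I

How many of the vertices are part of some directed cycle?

A vertex is on a directed cycle iff it belongs to a strongly connected component of size ≥ 2 (or has a self-loop).
The vertices on cycles are {G, I, J, L, N, O} — 6 in total.

6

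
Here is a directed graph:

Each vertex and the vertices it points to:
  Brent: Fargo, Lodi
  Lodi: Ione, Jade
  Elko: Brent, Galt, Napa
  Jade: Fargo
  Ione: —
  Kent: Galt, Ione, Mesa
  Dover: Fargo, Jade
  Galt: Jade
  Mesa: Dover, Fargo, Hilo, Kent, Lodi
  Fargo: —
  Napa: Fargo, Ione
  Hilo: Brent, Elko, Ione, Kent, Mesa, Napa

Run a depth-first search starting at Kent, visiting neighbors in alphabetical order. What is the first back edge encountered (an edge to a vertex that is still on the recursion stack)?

Hilo->Kent

DFS from Kent (visiting neighbors in alphabetical order); mark gray on enter, black on exit:
Kent gray
  Galt gray
    Jade gray
      Fargo gray
      Fargo black
    Jade black
  Galt black
  Ione gray
  Ione black
  Mesa gray
    Dover gray
      Dover→Fargo: Fargo black — skip
      Dover→Jade: Jade black — skip
    Dover black
    Mesa→Fargo: Fargo black — skip
    Hilo gray
      Brent gray
        Brent→Fargo: Fargo black — skip
        Lodi gray
          Lodi→Ione: Ione black — skip
          Lodi→Jade: Jade black — skip
        Lodi black
      Brent black
      Elko gray
        Elko→Brent: Brent black — skip
        Elko→Galt: Galt black — skip
        Napa gray
          Napa→Fargo: Fargo black — skip
          Napa→Ione: Ione black — skip
        Napa black
      Elko black
      Hilo→Ione: Ione black — skip
      Hilo→Kent: Kent is gray → back edge
First back edge: Hilo → Kent.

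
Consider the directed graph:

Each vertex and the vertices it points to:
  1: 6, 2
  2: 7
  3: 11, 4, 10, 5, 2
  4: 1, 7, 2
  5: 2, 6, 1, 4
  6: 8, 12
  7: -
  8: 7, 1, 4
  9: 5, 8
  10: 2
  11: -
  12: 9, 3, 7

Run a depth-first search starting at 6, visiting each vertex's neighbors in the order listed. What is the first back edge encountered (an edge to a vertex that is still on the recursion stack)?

DFS from 6 (visiting each vertex's neighbors in the order listed); mark gray on enter, black on exit:
6 gray
  8 gray
    7 gray
    7 black
    1 gray
      1→6: 6 is gray → back edge
First back edge: 1 → 6.

1->6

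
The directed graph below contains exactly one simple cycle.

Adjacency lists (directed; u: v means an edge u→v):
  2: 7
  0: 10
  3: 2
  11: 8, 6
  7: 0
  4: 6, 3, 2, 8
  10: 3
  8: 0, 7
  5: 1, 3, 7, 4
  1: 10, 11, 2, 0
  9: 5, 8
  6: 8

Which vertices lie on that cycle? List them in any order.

DFS with gray/black marking from 10:
10 gray
  3 gray
    2 gray
      7 gray
        0 gray
          0→10: 10 is gray → back edge
Back edge closes the cycle 10 → 3 → 2 → 7 → 0 → 10; its vertices are {0, 2, 3, 7, 10}.

0, 2, 3, 7, 10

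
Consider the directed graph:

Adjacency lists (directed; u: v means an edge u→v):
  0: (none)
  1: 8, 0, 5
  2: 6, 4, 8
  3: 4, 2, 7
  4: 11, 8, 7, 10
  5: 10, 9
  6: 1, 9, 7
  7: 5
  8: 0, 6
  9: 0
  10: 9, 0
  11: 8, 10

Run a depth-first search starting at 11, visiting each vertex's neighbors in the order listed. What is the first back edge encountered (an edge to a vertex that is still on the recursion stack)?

1->8

DFS from 11 (visiting each vertex's neighbors in the order listed); mark gray on enter, black on exit:
11 gray
  8 gray
    0 gray
    0 black
    6 gray
      1 gray
        1→8: 8 is gray → back edge
First back edge: 1 → 8.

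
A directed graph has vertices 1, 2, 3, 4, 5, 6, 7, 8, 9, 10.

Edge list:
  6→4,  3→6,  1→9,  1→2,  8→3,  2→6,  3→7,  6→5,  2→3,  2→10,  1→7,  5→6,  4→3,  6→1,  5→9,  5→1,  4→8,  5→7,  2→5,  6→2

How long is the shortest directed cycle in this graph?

For each vertex v, BFS finds the shortest path from v back to v.
The shortest such closed walk is 2 → 6 → 2, length 2.

2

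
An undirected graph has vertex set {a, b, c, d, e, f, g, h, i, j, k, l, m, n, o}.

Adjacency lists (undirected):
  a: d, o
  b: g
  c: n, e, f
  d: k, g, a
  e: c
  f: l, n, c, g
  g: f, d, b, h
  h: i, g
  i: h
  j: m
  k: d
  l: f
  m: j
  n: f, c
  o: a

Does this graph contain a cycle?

Yes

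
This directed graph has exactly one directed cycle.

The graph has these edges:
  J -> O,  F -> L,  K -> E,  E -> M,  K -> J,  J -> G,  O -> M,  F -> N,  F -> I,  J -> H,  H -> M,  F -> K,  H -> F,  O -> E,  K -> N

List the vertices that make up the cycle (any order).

F, H, J, K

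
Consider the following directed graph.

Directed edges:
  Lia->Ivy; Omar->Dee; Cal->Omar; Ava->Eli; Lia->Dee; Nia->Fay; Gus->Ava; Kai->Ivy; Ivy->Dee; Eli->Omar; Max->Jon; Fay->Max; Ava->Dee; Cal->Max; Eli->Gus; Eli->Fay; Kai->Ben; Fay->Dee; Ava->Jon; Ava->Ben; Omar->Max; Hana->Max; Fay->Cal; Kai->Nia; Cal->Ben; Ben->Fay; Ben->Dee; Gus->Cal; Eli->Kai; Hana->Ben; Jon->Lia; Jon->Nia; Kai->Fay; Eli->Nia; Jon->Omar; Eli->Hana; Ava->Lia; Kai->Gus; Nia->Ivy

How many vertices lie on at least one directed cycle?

A vertex is on a directed cycle iff it belongs to a strongly connected component of size ≥ 2 (or has a self-loop).
The vertices on cycles are {Ava, Ben, Cal, Eli, Fay, Gus, Jon, Kai, Max, Nia, Omar} — 11 in total.

11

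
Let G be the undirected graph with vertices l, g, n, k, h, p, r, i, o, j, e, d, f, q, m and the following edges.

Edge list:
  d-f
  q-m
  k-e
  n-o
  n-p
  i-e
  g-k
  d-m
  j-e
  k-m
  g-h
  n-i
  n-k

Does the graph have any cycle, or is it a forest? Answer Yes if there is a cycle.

Yes

DFS, tracking each vertex's parent; an edge to a visited non-parent vertex closes a cycle.
Start from o:
visit o (parent –)
  visit n (parent o)
    n–o: parent, skip
    visit i (parent n)
      visit e (parent i)
        e–i: parent, skip
        visit j (parent e)
          j–e: parent, skip
        visit k (parent e)
          visit m (parent k)
            m–k: parent, skip
            visit q (parent m)
              q–m: parent, skip
            visit d (parent m)
              visit f (parent d)
                f–d: parent, skip
              d–m: parent, skip
          visit g (parent k)
            visit h (parent g)
              h–g: parent, skip
            g–k: parent, skip
          k–n: n visited and ≠ parent → cycle
Cycle: n – i – e – k – n.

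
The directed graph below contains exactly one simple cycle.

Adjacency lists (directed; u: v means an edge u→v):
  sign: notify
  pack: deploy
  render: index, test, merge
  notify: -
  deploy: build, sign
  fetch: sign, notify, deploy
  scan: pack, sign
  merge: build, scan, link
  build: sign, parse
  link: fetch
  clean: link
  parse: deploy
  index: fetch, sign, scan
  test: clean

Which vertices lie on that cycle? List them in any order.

DFS with gray/black marking from build:
build gray
  sign gray
    notify gray
    notify black
  sign black
  parse gray
    deploy gray
      deploy→build: build is gray → back edge
Back edge closes the cycle build → parse → deploy → build; its vertices are {build, parse, deploy}.

build, parse, deploy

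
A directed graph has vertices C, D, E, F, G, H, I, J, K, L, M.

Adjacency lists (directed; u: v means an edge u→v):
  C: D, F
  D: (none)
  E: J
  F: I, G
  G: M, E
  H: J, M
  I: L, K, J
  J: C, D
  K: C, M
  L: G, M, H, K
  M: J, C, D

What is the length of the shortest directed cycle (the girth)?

For each vertex v, BFS finds the shortest path from v back to v.
The shortest such closed walk is F → I → J → C → F, length 4.

4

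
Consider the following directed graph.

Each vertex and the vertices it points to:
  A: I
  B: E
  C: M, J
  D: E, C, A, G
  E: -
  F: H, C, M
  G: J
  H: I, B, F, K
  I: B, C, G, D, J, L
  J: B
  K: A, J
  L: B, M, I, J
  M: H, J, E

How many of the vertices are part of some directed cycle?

9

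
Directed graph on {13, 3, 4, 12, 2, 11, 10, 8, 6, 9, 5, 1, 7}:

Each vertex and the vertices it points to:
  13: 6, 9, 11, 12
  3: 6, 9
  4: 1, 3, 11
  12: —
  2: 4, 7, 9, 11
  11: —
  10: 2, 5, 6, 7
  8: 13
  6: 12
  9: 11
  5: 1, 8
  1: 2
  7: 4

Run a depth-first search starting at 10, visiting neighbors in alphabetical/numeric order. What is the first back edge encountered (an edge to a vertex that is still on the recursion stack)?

DFS from 10 (visiting neighbors in alphabetical/numeric order); mark gray on enter, black on exit:
10 gray
  2 gray
    4 gray
      1 gray
        1→2: 2 is gray → back edge
First back edge: 1 → 2.

1->2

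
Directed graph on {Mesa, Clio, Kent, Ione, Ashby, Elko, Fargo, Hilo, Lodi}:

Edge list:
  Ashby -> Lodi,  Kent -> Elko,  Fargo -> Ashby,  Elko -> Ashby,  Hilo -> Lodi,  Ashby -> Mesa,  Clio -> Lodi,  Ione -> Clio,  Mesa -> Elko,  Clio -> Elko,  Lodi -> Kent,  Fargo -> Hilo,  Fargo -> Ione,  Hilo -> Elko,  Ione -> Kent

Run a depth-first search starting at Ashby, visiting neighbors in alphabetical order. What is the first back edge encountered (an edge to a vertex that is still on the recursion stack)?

Elko→Ashby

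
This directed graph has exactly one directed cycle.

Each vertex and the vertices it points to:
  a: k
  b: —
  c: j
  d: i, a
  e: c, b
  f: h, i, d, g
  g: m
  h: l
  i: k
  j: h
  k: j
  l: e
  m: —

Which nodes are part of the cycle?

DFS with gray/black marking from h:
h gray
  l gray
    e gray
      c gray
        j gray
          j→h: h is gray → back edge
Back edge closes the cycle h → l → e → c → j → h; its vertices are {c, e, h, j, l}.

c, e, h, j, l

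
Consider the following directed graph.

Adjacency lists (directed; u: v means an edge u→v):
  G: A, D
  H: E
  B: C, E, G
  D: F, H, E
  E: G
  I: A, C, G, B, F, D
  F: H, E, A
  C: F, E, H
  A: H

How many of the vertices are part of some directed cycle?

6

A vertex is on a directed cycle iff it belongs to a strongly connected component of size ≥ 2 (or has a self-loop).
The vertices on cycles are {A, D, E, F, G, H} — 6 in total.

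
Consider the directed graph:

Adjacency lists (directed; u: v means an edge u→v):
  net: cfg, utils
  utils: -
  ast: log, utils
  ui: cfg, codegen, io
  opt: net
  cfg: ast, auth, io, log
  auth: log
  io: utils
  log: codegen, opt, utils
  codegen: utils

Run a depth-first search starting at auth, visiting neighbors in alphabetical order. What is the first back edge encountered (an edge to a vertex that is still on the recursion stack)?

ast→log

DFS from auth (visiting neighbors in alphabetical order); mark gray on enter, black on exit:
auth gray
  log gray
    codegen gray
      utils gray
      utils black
    codegen black
    opt gray
      net gray
        cfg gray
          ast gray
            ast→log: log is gray → back edge
First back edge: ast → log.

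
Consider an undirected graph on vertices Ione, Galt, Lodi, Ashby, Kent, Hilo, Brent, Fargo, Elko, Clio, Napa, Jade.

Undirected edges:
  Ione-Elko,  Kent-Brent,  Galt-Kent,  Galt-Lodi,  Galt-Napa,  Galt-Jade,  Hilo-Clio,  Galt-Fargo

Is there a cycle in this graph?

No

DFS, tracking each vertex's parent; an edge to a visited non-parent vertex closes a cycle.
Start from Napa:
visit Napa (parent –)
  visit Galt (parent Napa)
    visit Lodi (parent Galt)
      Lodi–Galt: parent, skip
    Galt–Napa: parent, skip
    visit Fargo (parent Galt)
      Fargo–Galt: parent, skip
    visit Kent (parent Galt)
      visit Brent (parent Kent)
        Brent–Kent: parent, skip
      Kent–Galt: parent, skip
    visit Jade (parent Galt)
      Jade–Galt: parent, skip
visit Ione (parent –)
  visit Elko (parent Ione)
    Elko–Ione: parent, skip
visit Ashby (parent –)
visit Hilo (parent –)
  visit Clio (parent Hilo)
    Clio–Hilo: parent, skip
No non-parent visited neighbor found — the graph is a forest.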